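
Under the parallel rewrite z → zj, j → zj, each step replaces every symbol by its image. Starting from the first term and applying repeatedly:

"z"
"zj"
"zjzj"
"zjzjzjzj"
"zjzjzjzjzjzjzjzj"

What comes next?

Applying the rule to each of the 16 symbols of zjzjzjzjzjzjzjzj gives the pieces zj zj zj zj zj zj zj zj zj zj zj zj zj zj zj zj, which concatenate to the answer.

zjzjzjzjzjzjzjzjzjzjzjzjzjzjzjzj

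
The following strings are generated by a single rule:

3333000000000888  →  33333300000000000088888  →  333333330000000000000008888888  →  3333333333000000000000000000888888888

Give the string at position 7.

3333333333333333000000000000000000000000000888888888888888

The n-th term is 2n 3's then 3n+3 0's then 2n-1 8's, where the shown terms are n = 2, 3, 4, 5.
Setting n = 8 gives 16, 27, 15 characters in each block.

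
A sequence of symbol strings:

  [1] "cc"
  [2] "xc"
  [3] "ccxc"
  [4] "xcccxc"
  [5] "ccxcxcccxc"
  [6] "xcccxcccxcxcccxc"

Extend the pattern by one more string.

ccxcxcccxcxcccxcccxcxcccxc

From term 3 onward, concatenate the second-to-last term with the last: cc·xc = ccxc, xc·ccxc = xcccxc, …
So term 7 is ccxcxcccxc·xcccxcccxcxcccxc.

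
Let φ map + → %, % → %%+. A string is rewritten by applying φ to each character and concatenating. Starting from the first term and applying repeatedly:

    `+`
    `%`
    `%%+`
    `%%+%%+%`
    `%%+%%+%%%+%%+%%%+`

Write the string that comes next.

Rewriting the 17 symbols of %%+%%+%%%+%%+%%%+ one by one yields %%+ %%+ % %%+ %%+ % %%+ %%+ %%+ % %%+ %%+ % %%+ %%+ %%+ %; concatenated:

%%+%%+%%%+%%+%%%+%%+%%+%%%+%%+%%%+%%+%%+%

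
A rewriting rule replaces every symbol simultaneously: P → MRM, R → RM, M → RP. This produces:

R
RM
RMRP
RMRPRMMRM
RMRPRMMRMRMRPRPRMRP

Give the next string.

RMRPRMMRMRMRPRPRMRPRMRPRMMRMRMMRMRMRPRMMRM

Replace each of the 19 characters of RMRPRMMRMRMRPRPRMRP in place — RM RP RM MRM RM RP RP RM RP RM RP RM MRM RM MRM RM RP RM MRM — and concatenate.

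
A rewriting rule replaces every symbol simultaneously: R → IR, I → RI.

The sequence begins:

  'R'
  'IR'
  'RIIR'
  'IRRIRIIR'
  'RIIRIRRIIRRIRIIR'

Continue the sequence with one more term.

φ(RIIRIRRIIRRIRIIR) expands symbol-by-symbol to IR RI RI IR RI IR IR RI RI IR IR RI IR RI RI IR; joining the 16 pieces gives the next term.

IRRIRIIRRIIRIRRIRIIRIRRIIRRIRIIR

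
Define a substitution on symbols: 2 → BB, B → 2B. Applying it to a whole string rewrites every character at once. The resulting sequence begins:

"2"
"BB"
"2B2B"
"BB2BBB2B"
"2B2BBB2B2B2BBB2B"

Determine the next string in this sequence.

Rewriting the 16 symbols of 2B2BBB2B2B2BBB2B one by one yields BB 2B BB 2B 2B 2B BB 2B BB 2B BB 2B 2B 2B BB 2B; concatenated:

BB2BBB2B2B2BBB2BBB2BBB2B2B2BBB2B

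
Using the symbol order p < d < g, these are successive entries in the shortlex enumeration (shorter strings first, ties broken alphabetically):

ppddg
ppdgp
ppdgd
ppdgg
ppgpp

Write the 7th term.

ppgpg

Stepping forward 2 times from ppgpp: ppgpp → ppgpd, then the target.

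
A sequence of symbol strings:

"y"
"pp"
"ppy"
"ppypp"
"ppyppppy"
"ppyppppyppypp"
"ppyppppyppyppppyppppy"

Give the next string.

From term 3 onward, concatenate the last term with the second-to-last: pp·y = ppy, ppy·pp = ppypp, …
So term 8 is ppyppppyppyppppyppppy·ppyppppyppypp.

ppyppppyppyppppyppppyppyppppyppypp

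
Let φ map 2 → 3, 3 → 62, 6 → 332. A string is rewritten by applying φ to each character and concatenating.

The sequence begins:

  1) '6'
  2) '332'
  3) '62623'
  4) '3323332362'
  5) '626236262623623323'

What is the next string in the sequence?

Rewriting the 18 symbols of 626236262623623323 one by one yields 332 3 332 3 62 332 3 332 3 332 3 62 332 3 62 62 3 62; concatenated:

33233323623323332333236233236262362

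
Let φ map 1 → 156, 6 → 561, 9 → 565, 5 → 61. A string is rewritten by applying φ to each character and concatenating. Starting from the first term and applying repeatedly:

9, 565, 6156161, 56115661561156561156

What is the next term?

Rewriting the 20 symbols of 56115661561156561156 one by one yields 61 561 156 156 61 561 561 156 61 561 156 156 61 561 61 561 156 156 61 561; concatenated:

615611561566156156115661561156156615616156115615661561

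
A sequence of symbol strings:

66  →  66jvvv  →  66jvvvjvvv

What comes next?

Every step adds jvvv to the end: s(k+1) = s(k)·jvvv.
One more step from 66jvvvjvvv gives the answer.

66jvvvjvvvjvvv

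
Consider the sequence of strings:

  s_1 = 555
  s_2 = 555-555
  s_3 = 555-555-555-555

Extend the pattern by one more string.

555-555-555-555-555-555-555-555

Every step duplicates the string with '-' between the halves.
One more doubling of 555-555-555-555 gives the answer.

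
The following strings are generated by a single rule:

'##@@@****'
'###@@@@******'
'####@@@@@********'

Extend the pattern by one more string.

#####@@@@@@**********

The n-th term is n #'s then n+1 @'s then 2n *'s, where the shown terms are n = 2, 3, 4.
At n = 5 the blocks have lengths 5, 6, 10.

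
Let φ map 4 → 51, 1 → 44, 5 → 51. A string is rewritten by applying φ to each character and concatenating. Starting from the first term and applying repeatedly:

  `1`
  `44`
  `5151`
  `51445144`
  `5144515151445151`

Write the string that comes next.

Rewriting the 16 symbols of 5144515151445151 one by one yields 51 44 51 51 51 44 51 44 51 44 51 51 51 44 51 44; concatenated:

51445151514451445144515151445144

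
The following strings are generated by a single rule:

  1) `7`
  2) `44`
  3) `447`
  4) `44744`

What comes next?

This is a Fibonacci-style word recurrence s(k) = s(k−1)·s(k−2): e.g. 44·7 = 447.
So term 5 is 44744·447.

44744447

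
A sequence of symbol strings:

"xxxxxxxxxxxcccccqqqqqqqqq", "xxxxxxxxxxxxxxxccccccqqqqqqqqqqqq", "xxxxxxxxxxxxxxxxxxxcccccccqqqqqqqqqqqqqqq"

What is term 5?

xxxxxxxxxxxxxxxxxxxxxxxxxxxcccccccccqqqqqqqqqqqqqqqqqqqqq

Each string has the form x^{4n+3} c^{n+3} q^{3n+3}, where the shown terms are n = 2, 3, 4.
For term 5, n = 6, so the run lengths are 27, 9, 21.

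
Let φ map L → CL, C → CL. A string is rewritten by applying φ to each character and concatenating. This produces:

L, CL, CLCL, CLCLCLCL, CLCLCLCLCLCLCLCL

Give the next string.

Rewriting the 16 symbols of CLCLCLCLCLCLCLCL one by one yields CL CL CL CL CL CL CL CL CL CL CL CL CL CL CL CL; concatenated:

CLCLCLCLCLCLCLCLCLCLCLCLCLCLCLCL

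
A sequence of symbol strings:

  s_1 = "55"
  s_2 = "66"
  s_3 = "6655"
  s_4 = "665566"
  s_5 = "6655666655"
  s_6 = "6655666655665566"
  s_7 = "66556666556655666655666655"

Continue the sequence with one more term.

665566665566556666556666556655666655665566

From term 3 onward, concatenate the last term with the second-to-last: 66·55 = 6655, 6655·66 = 665566, …
The next term joins 66556666556655666655666655 and 6655666655665566.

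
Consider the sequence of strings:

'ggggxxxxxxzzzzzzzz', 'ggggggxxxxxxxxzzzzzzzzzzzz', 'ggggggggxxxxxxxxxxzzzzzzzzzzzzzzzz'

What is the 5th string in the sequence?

ggggggggggggxxxxxxxxxxxxxxzzzzzzzzzzzzzzzzzzzzzzzz

Reading off run lengths: g runs 4, 6, 8; x runs 6, 8, 10; z runs 8, 12, 16 — each is linear in n, where the shown terms are n = 2, 3, 4.
Setting n = 6 gives 12, 14, 24 characters in each block.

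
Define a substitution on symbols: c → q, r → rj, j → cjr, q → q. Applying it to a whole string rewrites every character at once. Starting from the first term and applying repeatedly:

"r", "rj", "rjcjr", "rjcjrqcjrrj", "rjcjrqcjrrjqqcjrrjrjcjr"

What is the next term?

Rewriting the 23 symbols of rjcjrqcjrrjqqcjrrjrjcjr one by one yields rj cjr q cjr rj q q cjr rj rj cjr q q q cjr rj rj cjr rj cjr q cjr rj; concatenated:

rjcjrqcjrrjqqcjrrjrjcjrqqqcjrrjrjcjrrjcjrqcjrrj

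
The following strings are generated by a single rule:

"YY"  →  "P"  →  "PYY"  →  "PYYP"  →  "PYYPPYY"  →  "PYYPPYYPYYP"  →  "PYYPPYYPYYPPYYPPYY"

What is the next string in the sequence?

This is a Fibonacci-style word recurrence s(k) = s(k−1)·s(k−2): e.g. P·YY = PYY.
Continuing: PYYPPYYPYYPPYYPPYY · PYYPPYYPYYP gives term 8.

PYYPPYYPYYPPYYPPYYPYYPPYYPYYP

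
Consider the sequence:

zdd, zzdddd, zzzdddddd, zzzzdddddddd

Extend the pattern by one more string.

Term n consists of n z's, followed by 2n d's (n = 1, 2, …).
At n = 5 the blocks have lengths 5, 10.

zzzzzdddddddddd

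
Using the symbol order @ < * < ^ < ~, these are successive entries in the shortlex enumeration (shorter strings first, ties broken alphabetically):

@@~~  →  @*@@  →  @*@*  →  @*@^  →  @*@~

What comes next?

The successor of @*@~ increments the rightmost position that isn't already ~ and resets every position after it to @.

@**@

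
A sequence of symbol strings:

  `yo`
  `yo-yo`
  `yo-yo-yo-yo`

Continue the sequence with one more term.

s(k+1) = s(k)·-·s(k) — each term doubles the last with '-' between the halves.
Doubling yo-yo-yo-yo with '-' between the halves:

yo-yo-yo-yo-yo-yo-yo-yo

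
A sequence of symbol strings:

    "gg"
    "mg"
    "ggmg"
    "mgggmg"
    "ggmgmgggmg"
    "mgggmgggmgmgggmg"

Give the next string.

ggmgmgggmgmgggmgggmgmgggmg

This is a Fibonacci-style word recurrence s(k) = s(k−2)·s(k−1): e.g. gg·mg = ggmg.
The next term joins ggmgmgggmg and mgggmgggmgmgggmg.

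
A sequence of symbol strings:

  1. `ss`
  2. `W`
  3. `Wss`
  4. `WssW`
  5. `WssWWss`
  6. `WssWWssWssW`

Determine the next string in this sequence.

WssWWssWssWWssWWss

Each term (from the third on) is the previous term followed by the one before it: term 3 = W·ss = Wss.
The next term joins WssWWssWssW and WssWWss.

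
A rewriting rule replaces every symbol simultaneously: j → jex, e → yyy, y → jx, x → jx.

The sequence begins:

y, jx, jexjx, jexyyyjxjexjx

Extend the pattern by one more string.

φ(jexyyyjxjexjx) expands symbol-by-symbol to jex yyy jx jx jx jx jex jx jex yyy jx jex jx; joining the 13 pieces gives the next term.

jexyyyjxjxjxjxjexjxjexyyyjxjexjx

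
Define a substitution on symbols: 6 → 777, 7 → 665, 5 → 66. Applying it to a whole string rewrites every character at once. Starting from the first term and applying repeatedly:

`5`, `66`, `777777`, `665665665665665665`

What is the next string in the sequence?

777777667777776677777766777777667777776677777766

Applying the rule to each of the 18 symbols of 665665665665665665 gives the pieces 777 777 66 777 777 66 777 777 66 777 777 66 777 777 66 777 777 66, which concatenate to the answer.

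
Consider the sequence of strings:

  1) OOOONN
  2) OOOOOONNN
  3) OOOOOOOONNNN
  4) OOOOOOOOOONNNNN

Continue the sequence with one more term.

Term n consists of 2n O's, followed by n N's, where the shown terms are n = 2, 3, 4, 5.
At n = 6 the blocks have lengths 12, 6.

OOOOOOOOOOOONNNNNN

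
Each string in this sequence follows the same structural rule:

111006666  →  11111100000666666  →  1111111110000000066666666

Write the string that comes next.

111111111111000000000006666666666

The n-th term is 3n 1's then 3n-1 0's then 2n+2 6's (n = 1, 2, …).
For the next term, n = 4, so the run lengths are 12, 11, 10.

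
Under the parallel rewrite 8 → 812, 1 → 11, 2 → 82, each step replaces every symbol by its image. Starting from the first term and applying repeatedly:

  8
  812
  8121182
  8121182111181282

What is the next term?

812118211118128211111111812118281282

Applying the rule to each of the 16 symbols of 8121182111181282 gives the pieces 812 11 82 11 11 812 82 11 11 11 11 812 11 82 812 82, which concatenate to the answer.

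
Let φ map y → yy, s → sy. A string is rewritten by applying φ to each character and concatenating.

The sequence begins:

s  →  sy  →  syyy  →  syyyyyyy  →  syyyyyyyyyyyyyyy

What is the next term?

φ(syyyyyyyyyyyyyyy) expands symbol-by-symbol to sy yy yy yy yy yy yy yy yy yy yy yy yy yy yy yy; joining the 16 pieces gives the next term.

syyyyyyyyyyyyyyyyyyyyyyyyyyyyyyy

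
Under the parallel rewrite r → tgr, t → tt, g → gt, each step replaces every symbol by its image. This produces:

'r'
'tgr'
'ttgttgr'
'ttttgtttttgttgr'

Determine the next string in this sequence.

ttttttttgtttttttttttgtttttgttgr

Replace each of the 15 characters of ttttgtttttgttgr in place — tt tt tt tt gt tt tt tt tt tt gt tt tt gt tgr — and concatenate.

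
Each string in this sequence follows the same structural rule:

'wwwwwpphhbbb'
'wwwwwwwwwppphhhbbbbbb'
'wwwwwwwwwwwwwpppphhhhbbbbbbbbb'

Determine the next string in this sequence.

wwwwwwwwwwwwwwwwwppppphhhhhbbbbbbbbbbbb

Each string has the form w^{4n+1} p^{n+1} h^{n+1} b^{3n} (n = 1, 2, …).
Setting n = 4 gives 17, 5, 5, 12 characters in each block.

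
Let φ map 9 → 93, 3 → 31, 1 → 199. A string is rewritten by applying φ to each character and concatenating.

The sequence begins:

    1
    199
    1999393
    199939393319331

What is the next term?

φ(199939393319331) expands symbol-by-symbol to 199 93 93 93 31 93 31 93 31 31 199 93 31 31 199; joining the 15 pieces gives the next term.

199939393319331933131199933131199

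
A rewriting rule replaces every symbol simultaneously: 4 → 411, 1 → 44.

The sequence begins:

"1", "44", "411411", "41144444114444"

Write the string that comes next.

Replace each of the 14 characters of 41144444114444 in place — 411 44 44 411 411 411 411 411 44 44 411 411 411 411 — and concatenate.

41144444114114114114114444411411411411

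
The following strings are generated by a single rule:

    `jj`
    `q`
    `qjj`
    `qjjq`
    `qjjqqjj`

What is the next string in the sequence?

Each term (from the third on) is the previous term followed by the one before it: term 3 = q·jj = qjj.
The next term joins qjjqqjj and qjjq.

qjjqqjjqjjq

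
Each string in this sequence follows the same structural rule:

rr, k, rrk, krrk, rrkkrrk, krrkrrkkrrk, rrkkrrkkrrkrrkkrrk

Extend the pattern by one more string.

Each term (from the third on) is the two preceding terms concatenated in order: term 3 = rr·k = rrk.
The next term joins krrkrrkkrrk and rrkkrrkkrrkrrkkrrk.

krrkrrkkrrkrrkkrrkkrrkrrkkrrk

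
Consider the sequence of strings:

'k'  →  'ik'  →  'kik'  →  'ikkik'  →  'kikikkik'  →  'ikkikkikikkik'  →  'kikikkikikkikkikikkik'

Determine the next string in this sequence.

ikkikkikikkikkikikkikikkikkikikkik

This is a Fibonacci-style word recurrence s(k) = s(k−2)·s(k−1): e.g. k·ik = kik.
Continuing: ikkikkikikkik · kikikkikikkikkikikkik gives term 8.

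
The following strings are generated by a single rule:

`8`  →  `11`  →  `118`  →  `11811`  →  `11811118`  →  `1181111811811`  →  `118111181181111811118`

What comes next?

From term 3 onward, concatenate the last term with the second-to-last: 11·8 = 118, 118·11 = 11811, …
The next term joins 118111181181111811118 and 1181111811811.

1181111811811118111181181111811811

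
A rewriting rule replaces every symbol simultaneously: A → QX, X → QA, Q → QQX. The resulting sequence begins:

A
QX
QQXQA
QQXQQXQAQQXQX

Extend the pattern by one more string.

φ(QQXQQXQAQQXQX) expands symbol-by-symbol to QQX QQX QA QQX QQX QA QQX QX QQX QQX QA QQX QA; joining the 13 pieces gives the next term.

QQXQQXQAQQXQQXQAQQXQXQQXQQXQAQQXQA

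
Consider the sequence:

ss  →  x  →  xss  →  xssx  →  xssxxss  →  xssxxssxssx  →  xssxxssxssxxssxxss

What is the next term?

From term 3 onward, concatenate the last term with the second-to-last: x·ss = xss, xss·x = xssx, …
The next term joins xssxxssxssxxssxxss and xssxxssxssx.

xssxxssxssxxssxxssxssxxssxssx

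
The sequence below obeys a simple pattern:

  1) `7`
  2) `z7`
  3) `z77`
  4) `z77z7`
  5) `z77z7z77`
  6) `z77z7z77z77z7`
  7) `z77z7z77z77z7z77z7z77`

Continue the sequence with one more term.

z77z7z77z77z7z77z7z77z77z7z77z77z7

This is a Fibonacci-style word recurrence s(k) = s(k−1)·s(k−2): e.g. z7·7 = z77.
Continuing: z77z7z77z77z7z77z7z77 · z77z7z77z77z7 gives term 8.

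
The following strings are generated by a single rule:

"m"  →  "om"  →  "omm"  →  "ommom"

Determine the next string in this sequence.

ommomomm

Each term (from the third on) is the previous term followed by the one before it: term 3 = om·m = omm.
Continuing: ommom · omm gives term 5.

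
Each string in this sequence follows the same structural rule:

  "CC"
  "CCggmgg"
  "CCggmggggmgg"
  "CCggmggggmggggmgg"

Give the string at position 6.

CCggmggggmggggmggggmggggmgg

The strings grow by a fixed suffix ggmgg each time.
From CCggmggggmggggmgg, 2 further steps: CCggmggggmggggmgg → CCggmggggmggggmggggmgg → (answer).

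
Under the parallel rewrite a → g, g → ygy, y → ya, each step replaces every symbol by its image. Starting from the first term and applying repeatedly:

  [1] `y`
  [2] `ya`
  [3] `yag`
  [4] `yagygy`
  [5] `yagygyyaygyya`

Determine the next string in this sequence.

yagygyyaygyyayagyaygyyayag

φ(yagygyyaygyya) expands symbol-by-symbol to ya g ygy ya ygy ya ya g ya ygy ya ya g; joining the 13 pieces gives the next term.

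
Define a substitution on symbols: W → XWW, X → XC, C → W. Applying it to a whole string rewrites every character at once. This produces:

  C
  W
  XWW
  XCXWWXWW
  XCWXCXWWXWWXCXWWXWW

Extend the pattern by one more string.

Applying the rule to each of the 19 symbols of XCWXCXWWXWWXCXWWXWW gives the pieces XC W XWW XC W XC XWW XWW XC XWW XWW XC W XC XWW XWW XC XWW XWW, which concatenate to the answer.

XCWXWWXCWXCXWWXWWXCXWWXWWXCWXCXWWXWWXCXWWXWW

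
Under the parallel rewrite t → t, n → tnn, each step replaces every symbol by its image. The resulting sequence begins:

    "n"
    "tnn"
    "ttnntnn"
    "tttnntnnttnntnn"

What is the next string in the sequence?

ttttnntnnttnntnntttnntnnttnntnn

φ(tttnntnnttnntnn) expands symbol-by-symbol to t t t tnn tnn t tnn tnn t t tnn tnn t tnn tnn; joining the 15 pieces gives the next term.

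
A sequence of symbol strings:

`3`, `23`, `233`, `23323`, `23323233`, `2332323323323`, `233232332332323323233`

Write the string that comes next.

2332323323323233232332332323323323

This is a Fibonacci-style word recurrence s(k) = s(k−1)·s(k−2): e.g. 23·3 = 233.
So term 8 is 233232332332323323233·2332323323323.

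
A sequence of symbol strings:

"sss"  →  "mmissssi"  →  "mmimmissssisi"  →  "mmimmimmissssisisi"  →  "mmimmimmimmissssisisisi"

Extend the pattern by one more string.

Each term wraps the previous one in mmi on the left and si on the right.
Applying this once more to mmimmimmimmissssisisisi:

mmimmimmimmimmissssisisisisi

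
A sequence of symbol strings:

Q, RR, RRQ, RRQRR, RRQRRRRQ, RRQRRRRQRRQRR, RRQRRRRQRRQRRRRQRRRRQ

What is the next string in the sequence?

RRQRRRRQRRQRRRRQRRRRQRRQRRRRQRRQRR

Each term (from the third on) is the previous term followed by the one before it: term 3 = RR·Q = RRQ.
Continuing: RRQRRRRQRRQRRRRQRRRRQ · RRQRRRRQRRQRR gives term 8.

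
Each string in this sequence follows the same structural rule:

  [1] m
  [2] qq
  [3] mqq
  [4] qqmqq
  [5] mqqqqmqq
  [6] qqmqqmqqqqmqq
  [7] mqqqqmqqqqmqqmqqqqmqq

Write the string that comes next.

qqmqqmqqqqmqqmqqqqmqqqqmqqmqqqqmqq

From term 3 onward, concatenate the second-to-last term with the last: m·qq = mqq, qq·mqq = qqmqq, …
So term 8 is qqmqqmqqqqmqq·mqqqqmqqqqmqqmqqqqmqq.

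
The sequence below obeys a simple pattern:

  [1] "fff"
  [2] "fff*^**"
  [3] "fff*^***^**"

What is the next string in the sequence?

Every step adds *^** to the end: s(k+1) = s(k)·*^**.
So the next term is fff*^***^**·*^**.

fff*^***^***^**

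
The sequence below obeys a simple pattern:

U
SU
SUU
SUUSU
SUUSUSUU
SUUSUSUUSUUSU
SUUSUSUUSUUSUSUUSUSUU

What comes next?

SUUSUSUUSUUSUSUUSUSUUSUUSUSUUSUUSU

From term 3 onward, concatenate the last term with the second-to-last: SU·U = SUU, SUU·SU = SUUSU, …
The next term joins SUUSUSUUSUUSUSUUSUSUU and SUUSUSUUSUUSU.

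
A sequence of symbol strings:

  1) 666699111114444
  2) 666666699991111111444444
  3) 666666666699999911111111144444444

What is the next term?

Reading off run lengths: 6 runs 4, 7, 10; 9 runs 2, 4, 6; 1 runs 5, 7, 9; 4 runs 4, 6, 8 — each is linear in n (n = 1, 2, …).
For the next term, n = 4, so the run lengths are 13, 8, 11, 10.

666666666666699999999111111111114444444444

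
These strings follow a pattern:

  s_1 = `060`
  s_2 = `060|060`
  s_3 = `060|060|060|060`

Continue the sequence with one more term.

Every step duplicates the string with '|' between the halves.
Doubling 060|060|060|060 with '|' between the halves:

060|060|060|060|060|060|060|060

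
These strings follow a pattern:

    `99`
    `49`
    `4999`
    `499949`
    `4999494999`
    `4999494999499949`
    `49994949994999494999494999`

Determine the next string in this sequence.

499949499949994949994949994999494999499949

Each term (from the third on) is the previous term followed by the one before it: term 3 = 49·99 = 4999.
The next term joins 49994949994999494999494999 and 4999494999499949.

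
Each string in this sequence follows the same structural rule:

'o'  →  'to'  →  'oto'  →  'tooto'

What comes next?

ototooto

Each term (from the third on) is the two preceding terms concatenated in order: term 3 = o·to = oto.
Continuing: oto · tooto gives term 5.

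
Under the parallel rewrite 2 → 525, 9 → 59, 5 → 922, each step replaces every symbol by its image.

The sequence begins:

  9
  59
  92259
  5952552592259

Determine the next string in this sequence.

Rewriting the 13 symbols of 5952552592259 one by one yields 922 59 922 525 922 922 525 922 59 525 525 922 59; concatenated:

922599225259229225259225952552592259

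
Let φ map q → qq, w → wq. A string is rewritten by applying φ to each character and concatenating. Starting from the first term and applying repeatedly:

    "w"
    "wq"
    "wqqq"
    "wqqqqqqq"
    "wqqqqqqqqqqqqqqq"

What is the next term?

Rewriting the 16 symbols of wqqqqqqqqqqqqqqq one by one yields wq qq qq qq qq qq qq qq qq qq qq qq qq qq qq qq; concatenated:

wqqqqqqqqqqqqqqqqqqqqqqqqqqqqqqq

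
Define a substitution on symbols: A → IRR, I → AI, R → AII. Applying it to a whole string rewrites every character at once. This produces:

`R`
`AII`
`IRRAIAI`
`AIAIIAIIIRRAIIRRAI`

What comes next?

IRRAIIRRAIAIIRRAIAIAIAIIAIIIRRAIAIAIIAIIIRRAI

φ(AIAIIAIIIRRAIIRRAI) expands symbol-by-symbol to IRR AI IRR AI AI IRR AI AI AI AII AII IRR AI AI AII AII IRR AI; joining the 18 pieces gives the next term.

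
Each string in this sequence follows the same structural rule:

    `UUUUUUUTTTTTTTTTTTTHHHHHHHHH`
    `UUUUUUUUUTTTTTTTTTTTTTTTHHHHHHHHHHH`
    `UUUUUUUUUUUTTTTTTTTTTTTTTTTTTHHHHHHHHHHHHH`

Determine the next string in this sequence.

UUUUUUUUUUUUUTTTTTTTTTTTTTTTTTTTTTHHHHHHHHHHHHHHH

The n-th term is 2n+1 U's then 3n+3 T's then 2n+3 H's, where the shown terms are n = 3, 4, 5.
For the next term, n = 6, so the run lengths are 13, 21, 15.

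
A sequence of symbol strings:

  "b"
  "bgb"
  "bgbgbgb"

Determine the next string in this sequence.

Each string is two copies of the previous one joined by 'g'.
One more doubling of bgbgbgb gives the answer.

bgbgbgbgbgbgbgb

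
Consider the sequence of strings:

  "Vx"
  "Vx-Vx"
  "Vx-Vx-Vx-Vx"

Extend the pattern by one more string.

Each string is two copies of the previous one joined by '-'.
Doubling Vx-Vx-Vx-Vx with '-' between the halves:

Vx-Vx-Vx-Vx-Vx-Vx-Vx-Vx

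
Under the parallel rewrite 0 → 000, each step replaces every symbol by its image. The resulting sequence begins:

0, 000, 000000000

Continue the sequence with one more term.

000000000000000000000000000

Rewriting each symbol of 000000000: 0→000, 0→000, 0→000, 0→000, 0→000, 0→000, 0→000, 0→000, 0→000, which concatenates to 000 000 000 000 000 000 000 000 000.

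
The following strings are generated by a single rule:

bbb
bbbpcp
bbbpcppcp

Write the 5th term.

bbbpcppcppcppcp

The strings grow by a fixed suffix pcp each time.
From bbbpcppcp, 2 further steps: bbbpcppcp → bbbpcppcppcp → (answer).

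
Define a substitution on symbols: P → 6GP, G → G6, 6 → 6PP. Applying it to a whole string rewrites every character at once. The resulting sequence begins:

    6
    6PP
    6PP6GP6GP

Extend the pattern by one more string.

Apply φ to 6PP6GP6GP symbol by symbol: 6→6PP, P→6GP, P→6GP, 6→6PP, G→G6, P→6GP, 6→6PP, G→G6, P→6GP; joined: 6PP 6GP 6GP 6PP G6 6GP 6PP G6 6GP.

6PP6GP6GP6PPG66GP6PPG66GP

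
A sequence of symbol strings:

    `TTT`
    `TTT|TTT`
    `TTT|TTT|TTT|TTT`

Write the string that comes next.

Each string is two copies of the previous one joined by '|'.
Doubling TTT|TTT|TTT|TTT with '|' between the halves:

TTT|TTT|TTT|TTT|TTT|TTT|TTT|TTT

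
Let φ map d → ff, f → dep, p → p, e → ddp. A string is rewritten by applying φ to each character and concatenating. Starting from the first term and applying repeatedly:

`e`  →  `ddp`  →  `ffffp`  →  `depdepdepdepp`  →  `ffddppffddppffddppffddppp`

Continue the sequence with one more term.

depdepffffppdepdepffffppdepdepffffppdepdepffffppp

Applying the rule to each of the 25 symbols of ffddppffddppffddppffddppp gives the pieces dep dep ff ff p p dep dep ff ff p p dep dep ff ff p p dep dep ff ff p p p, which concatenate to the answer.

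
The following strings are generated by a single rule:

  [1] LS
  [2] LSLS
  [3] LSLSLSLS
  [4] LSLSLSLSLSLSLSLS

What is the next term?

Each string is two copies of the previous one concatenated.
Doubling LSLSLSLSLSLSLSLS:

LSLSLSLSLSLSLSLSLSLSLSLSLSLSLSLS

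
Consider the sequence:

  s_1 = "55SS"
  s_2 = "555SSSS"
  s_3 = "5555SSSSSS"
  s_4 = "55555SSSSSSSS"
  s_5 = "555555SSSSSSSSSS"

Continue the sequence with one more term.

Reading off run lengths: 5 runs 2, 3, 4, 5, 6; S runs 2, 4, 6, 8, 10 — each is linear in n (n = 1, 2, …).
Setting n = 6 gives 7, 12 characters in each block.

5555555SSSSSSSSSSSS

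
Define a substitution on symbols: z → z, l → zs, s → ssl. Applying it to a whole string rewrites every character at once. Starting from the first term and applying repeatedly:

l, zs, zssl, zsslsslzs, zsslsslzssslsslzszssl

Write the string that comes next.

φ(zsslsslzssslsslzszssl) expands symbol-by-symbol to z ssl ssl zs ssl ssl zs z ssl ssl ssl zs ssl ssl zs z ssl z ssl ssl zs; joining the 21 pieces gives the next term.

zsslsslzssslsslzszsslsslsslzssslsslzszsslzsslsslzs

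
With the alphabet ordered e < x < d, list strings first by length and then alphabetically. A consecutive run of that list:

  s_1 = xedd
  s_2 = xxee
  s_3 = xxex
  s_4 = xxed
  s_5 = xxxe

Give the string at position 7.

xxxd

Continuing the enumeration 2 steps past xxxe: xxxe → xxxx → (answer).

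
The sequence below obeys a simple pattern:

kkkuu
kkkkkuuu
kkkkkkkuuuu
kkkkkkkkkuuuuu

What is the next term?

Term n consists of 2n+1 k's, followed by n+1 u's (n = 1, 2, …).
Setting n = 5 gives 11, 6 characters in each block.

kkkkkkkkkkkuuuuuu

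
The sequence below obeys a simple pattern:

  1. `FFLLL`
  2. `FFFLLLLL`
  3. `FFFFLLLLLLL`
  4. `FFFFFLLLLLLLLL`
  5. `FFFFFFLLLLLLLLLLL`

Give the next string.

Reading off run lengths: F runs 2, 3, 4, 5, 6; L runs 3, 5, 7, 9, 11 — each is linear in n, where the shown terms are n = 2, 3, 4, 5, 6.
Setting n = 7 gives 7, 13 characters in each block.

FFFFFFFLLLLLLLLLLLLL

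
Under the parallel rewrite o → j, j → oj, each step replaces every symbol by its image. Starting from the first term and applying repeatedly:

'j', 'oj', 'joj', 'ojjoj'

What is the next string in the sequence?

Apply φ to ojjoj symbol by symbol: o→j, j→oj, j→oj, o→j, j→oj; joined: j oj oj j oj.

jojojjoj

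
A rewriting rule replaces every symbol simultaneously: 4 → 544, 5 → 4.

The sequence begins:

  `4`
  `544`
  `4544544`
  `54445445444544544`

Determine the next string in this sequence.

45445445444544544454454454445445444544544

Applying the rule to each of the 17 symbols of 54445445444544544 gives the pieces 4 544 544 544 4 544 544 4 544 544 544 4 544 544 4 544 544, which concatenate to the answer.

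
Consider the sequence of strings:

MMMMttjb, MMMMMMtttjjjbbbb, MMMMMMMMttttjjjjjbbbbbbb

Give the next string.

MMMMMMMMMMtttttjjjjjjjbbbbbbbbbb

Term n consists of 2n+2 M's, followed by n+1 t's, followed by 2n-1 j's, followed by 3n-2 b's (n = 1, 2, …).
For the next term, n = 4, so the run lengths are 10, 5, 7, 10.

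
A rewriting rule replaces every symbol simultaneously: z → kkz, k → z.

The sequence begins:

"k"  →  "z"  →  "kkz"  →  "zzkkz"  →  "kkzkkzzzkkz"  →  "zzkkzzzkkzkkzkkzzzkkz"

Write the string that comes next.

kkzkkzzzkkzkkzkkzzzkkzzzkkzzzkkzkkzkkzzzkkz

Applying the rule to each of the 21 symbols of zzkkzzzkkzkkzkkzzzkkz gives the pieces kkz kkz z z kkz kkz kkz z z kkz z z kkz z z kkz kkz kkz z z kkz, which concatenate to the answer.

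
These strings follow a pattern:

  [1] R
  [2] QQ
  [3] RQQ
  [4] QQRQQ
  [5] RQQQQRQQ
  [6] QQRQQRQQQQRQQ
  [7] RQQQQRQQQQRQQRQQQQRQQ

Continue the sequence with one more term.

This is a Fibonacci-style word recurrence s(k) = s(k−2)·s(k−1): e.g. R·QQ = RQQ.
Continuing: QQRQQRQQQQRQQ · RQQQQRQQQQRQQRQQQQRQQ gives term 8.

QQRQQRQQQQRQQRQQQQRQQQQRQQRQQQQRQQ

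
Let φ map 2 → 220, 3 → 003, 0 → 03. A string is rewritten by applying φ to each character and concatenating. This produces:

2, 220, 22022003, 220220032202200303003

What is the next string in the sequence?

Applying the rule to each of the 21 symbols of 220220032202200303003 gives the pieces 220 220 03 220 220 03 03 003 220 220 03 220 220 03 03 003 03 003 03 03 003, which concatenate to the answer.

220220032202200303003220220032202200303003030030303003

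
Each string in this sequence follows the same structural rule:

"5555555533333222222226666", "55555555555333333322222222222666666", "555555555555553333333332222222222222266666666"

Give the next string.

Reading off run lengths: 5 runs 8, 11, 14; 3 runs 5, 7, 9; 2 runs 8, 11, 14; 6 runs 4, 6, 8 — each is linear in n, where the shown terms are n = 2, 3, 4.
Setting n = 5 gives 17, 11, 17, 10 characters in each block.

5555555555555555533333333333222222222222222226666666666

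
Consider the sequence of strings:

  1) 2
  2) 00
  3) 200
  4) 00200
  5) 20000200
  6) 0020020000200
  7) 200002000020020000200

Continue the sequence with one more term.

0020020000200200002000020020000200

Each term (from the third on) is the two preceding terms concatenated in order: term 3 = 2·00 = 200.
So term 8 is 0020020000200·200002000020020000200.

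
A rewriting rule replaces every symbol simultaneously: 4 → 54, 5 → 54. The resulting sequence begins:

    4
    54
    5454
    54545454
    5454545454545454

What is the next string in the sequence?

54545454545454545454545454545454

Applying the rule to each of the 16 symbols of 5454545454545454 gives the pieces 54 54 54 54 54 54 54 54 54 54 54 54 54 54 54 54, which concatenate to the answer.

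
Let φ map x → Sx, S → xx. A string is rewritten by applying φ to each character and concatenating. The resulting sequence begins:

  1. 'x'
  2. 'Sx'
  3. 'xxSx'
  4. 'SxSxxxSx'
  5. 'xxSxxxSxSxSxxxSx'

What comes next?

Applying the rule to each of the 16 symbols of xxSxxxSxSxSxxxSx gives the pieces Sx Sx xx Sx Sx Sx xx Sx xx Sx xx Sx Sx Sx xx Sx, which concatenate to the answer.

SxSxxxSxSxSxxxSxxxSxxxSxSxSxxxSx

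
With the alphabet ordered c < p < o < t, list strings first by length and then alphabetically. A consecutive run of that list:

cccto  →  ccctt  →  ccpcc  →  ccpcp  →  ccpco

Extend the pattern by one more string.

Find the rightmost character of ccpco below t, bump it to the next letter, and reset everything to its right to c.

ccpct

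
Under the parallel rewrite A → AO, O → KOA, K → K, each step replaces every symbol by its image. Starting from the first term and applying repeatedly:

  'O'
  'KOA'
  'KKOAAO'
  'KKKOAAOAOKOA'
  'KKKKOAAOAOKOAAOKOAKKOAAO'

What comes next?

KKKKKOAAOAOKOAAOKOAKKOAAOAOKOAKKOAAOKKKOAAOAOKOA

Replace each of the 24 characters of KKKKOAAOAOKOAAOKOAKKOAAO in place — K K K K KOA AO AO KOA AO KOA K KOA AO AO KOA K KOA AO K K KOA AO AO KOA — and concatenate.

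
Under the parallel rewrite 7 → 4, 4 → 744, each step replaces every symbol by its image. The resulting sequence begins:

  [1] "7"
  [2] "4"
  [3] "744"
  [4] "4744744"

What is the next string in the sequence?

74447447444744744

Apply φ to 4744744 symbol by symbol: 4→744, 7→4, 4→744, 4→744, 7→4, 4→744, 4→744; joined: 744 4 744 744 4 744 744.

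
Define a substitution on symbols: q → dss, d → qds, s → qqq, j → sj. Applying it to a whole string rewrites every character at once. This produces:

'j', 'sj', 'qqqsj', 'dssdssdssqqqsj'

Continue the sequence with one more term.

qdsqqqqqqqdsqqqqqqqdsqqqqqqdssdssdssqqqsj

Replace each of the 14 characters of dssdssdssqqqsj in place — qds qqq qqq qds qqq qqq qds qqq qqq dss dss dss qqq sj — and concatenate.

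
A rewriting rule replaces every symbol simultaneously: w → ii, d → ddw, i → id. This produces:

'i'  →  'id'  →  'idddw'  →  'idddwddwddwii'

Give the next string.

Applying the rule to each of the 13 symbols of idddwddwddwii gives the pieces id ddw ddw ddw ii ddw ddw ii ddw ddw ii id id, which concatenate to the answer.

idddwddwddwiiddwddwiiddwddwiiidid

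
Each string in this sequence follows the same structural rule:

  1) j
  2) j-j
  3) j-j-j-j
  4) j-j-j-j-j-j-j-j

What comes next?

s(k+1) = s(k)·-·s(k) — each term doubles the last with '-' between the halves.
Doubling j-j-j-j-j-j-j-j with '-' between the halves:

j-j-j-j-j-j-j-j-j-j-j-j-j-j-j-j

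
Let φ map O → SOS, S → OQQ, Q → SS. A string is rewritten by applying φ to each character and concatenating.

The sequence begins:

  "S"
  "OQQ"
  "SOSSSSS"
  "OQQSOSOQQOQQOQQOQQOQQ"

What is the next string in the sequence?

Applying the rule to each of the 21 symbols of OQQSOSOQQOQQOQQOQQOQQ gives the pieces SOS SS SS OQQ SOS OQQ SOS SS SS SOS SS SS SOS SS SS SOS SS SS SOS SS SS, which concatenate to the answer.

SOSSSSSOQQSOSOQQSOSSSSSSOSSSSSSOSSSSSSOSSSSSSOSSSSS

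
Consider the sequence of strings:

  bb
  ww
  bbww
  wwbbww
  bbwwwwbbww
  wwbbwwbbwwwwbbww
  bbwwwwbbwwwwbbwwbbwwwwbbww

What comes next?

This is a Fibonacci-style word recurrence s(k) = s(k−2)·s(k−1): e.g. bb·ww = bbww.
Continuing: wwbbwwbbwwwwbbww · bbwwwwbbwwwwbbwwbbwwwwbbww gives term 8.

wwbbwwbbwwwwbbwwbbwwwwbbwwwwbbwwbbwwwwbbww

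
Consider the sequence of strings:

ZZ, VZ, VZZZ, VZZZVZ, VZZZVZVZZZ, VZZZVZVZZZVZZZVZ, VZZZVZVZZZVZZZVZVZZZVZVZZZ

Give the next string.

Each term (from the third on) is the previous term followed by the one before it: term 3 = VZ·ZZ = VZZZ.
So term 8 is VZZZVZVZZZVZZZVZVZZZVZVZZZ·VZZZVZVZZZVZZZVZ.

VZZZVZVZZZVZZZVZVZZZVZVZZZVZZZVZVZZZVZZZVZ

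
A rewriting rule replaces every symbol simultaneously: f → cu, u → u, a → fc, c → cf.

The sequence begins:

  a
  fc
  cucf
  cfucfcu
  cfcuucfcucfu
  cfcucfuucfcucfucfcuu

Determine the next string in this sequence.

φ(cfcucfuucfcucfucfcuu) expands symbol-by-symbol to cf cu cf u cf cu u u cf cu cf u cf cu u cf cu cf u u; joining the 20 pieces gives the next term.

cfcucfucfcuuucfcucfucfcuucfcucfuu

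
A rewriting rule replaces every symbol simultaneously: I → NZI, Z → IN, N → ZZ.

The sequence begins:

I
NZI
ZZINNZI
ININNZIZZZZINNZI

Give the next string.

Rewriting the 16 symbols of ININNZIZZZZINNZI one by one yields NZI ZZ NZI ZZ ZZ IN NZI IN IN IN IN NZI ZZ ZZ IN NZI; concatenated:

NZIZZNZIZZZZINNZIININININNZIZZZZINNZI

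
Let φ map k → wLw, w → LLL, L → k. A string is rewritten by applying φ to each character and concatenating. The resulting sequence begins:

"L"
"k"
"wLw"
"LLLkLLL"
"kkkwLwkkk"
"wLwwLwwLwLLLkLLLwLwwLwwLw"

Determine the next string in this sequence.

φ(wLwwLwwLwLLLkLLLwLwwLwwLw) expands symbol-by-symbol to LLL k LLL LLL k LLL LLL k LLL k k k wLw k k k LLL k LLL LLL k LLL LLL k LLL; joining the 25 pieces gives the next term.

LLLkLLLLLLkLLLLLLkLLLkkkwLwkkkLLLkLLLLLLkLLLLLLkLLL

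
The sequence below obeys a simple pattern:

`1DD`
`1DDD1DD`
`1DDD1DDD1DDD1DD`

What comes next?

Each string is two copies of the previous one joined by 'D'.
Doubling 1DDD1DDD1DDD1DD with 'D' between the halves:

1DDD1DDD1DDD1DDD1DDD1DDD1DDD1DD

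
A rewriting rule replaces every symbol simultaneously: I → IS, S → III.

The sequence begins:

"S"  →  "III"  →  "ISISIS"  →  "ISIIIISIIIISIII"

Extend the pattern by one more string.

ISIIIISISISISIIIISISISISIIIISISIS

Applying the rule to each of the 15 symbols of ISIIIISIIIISIII gives the pieces IS III IS IS IS IS III IS IS IS IS III IS IS IS, which concatenate to the answer.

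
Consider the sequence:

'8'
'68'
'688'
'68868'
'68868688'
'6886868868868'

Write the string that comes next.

This is a Fibonacci-style word recurrence s(k) = s(k−1)·s(k−2): e.g. 68·8 = 688.
Continuing: 6886868868868 · 68868688 gives term 7.

688686886886868868688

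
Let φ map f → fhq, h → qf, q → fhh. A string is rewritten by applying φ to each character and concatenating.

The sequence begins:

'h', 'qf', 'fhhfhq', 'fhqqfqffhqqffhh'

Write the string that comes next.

Rewriting the 15 symbols of fhqqfqffhqqffhh one by one yields fhq qf fhh fhh fhq fhh fhq fhq qf fhh fhh fhq fhq qf qf; concatenated:

fhqqffhhfhhfhqfhhfhqfhqqffhhfhhfhqfhqqfqf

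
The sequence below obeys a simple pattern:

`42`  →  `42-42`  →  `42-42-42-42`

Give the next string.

42-42-42-42-42-42-42-42

Each string is two copies of the previous one joined by '-'.
So the next term is two copies of 42-42-42-42 with '-' between the halves.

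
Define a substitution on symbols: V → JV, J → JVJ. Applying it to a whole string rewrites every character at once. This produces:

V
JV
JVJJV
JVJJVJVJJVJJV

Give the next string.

Rewriting the 13 symbols of JVJJVJVJJVJJV one by one yields JVJ JV JVJ JVJ JV JVJ JV JVJ JVJ JV JVJ JVJ JV; concatenated:

JVJJVJVJJVJJVJVJJVJVJJVJJVJVJJVJJV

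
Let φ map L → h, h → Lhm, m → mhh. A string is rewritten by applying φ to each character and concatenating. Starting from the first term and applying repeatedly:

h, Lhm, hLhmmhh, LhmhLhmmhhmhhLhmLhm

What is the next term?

Rewriting the 19 symbols of LhmhLhmmhhmhhLhmLhm one by one yields h Lhm mhh Lhm h Lhm mhh mhh Lhm Lhm mhh Lhm Lhm h Lhm mhh h Lhm mhh; concatenated:

hLhmmhhLhmhLhmmhhmhhLhmLhmmhhLhmLhmhLhmmhhhLhmmhh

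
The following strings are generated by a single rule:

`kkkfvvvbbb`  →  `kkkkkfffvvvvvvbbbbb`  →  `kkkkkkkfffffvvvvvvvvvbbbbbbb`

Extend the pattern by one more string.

Each string has the form k^{2n+1} f^{2n-1} v^{3n} b^{2n+1} (n = 1, 2, …).
Setting n = 4 gives 9, 7, 12, 9 characters in each block.

kkkkkkkkkfffffffvvvvvvvvvvvvbbbbbbbbb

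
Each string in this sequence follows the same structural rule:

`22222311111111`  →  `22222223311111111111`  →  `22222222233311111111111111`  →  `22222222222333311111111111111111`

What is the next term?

The n-th term is 2n+1 2's then n-1 3's then 3n+2 1's, where the shown terms are n = 2, 3, 4, 5.
At n = 6 the blocks have lengths 13, 5, 20.

22222222222223333311111111111111111111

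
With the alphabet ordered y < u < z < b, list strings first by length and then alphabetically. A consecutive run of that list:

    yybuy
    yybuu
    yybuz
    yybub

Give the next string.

yybzy

Treat yybub as a base-4 numeral over the given alphabet and add one, carrying through any trailing b's.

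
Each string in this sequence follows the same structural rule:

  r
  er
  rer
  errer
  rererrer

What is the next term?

This is a Fibonacci-style word recurrence s(k) = s(k−2)·s(k−1): e.g. r·er = rer.
Continuing: errer · rererrer gives term 6.

errerrererrer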